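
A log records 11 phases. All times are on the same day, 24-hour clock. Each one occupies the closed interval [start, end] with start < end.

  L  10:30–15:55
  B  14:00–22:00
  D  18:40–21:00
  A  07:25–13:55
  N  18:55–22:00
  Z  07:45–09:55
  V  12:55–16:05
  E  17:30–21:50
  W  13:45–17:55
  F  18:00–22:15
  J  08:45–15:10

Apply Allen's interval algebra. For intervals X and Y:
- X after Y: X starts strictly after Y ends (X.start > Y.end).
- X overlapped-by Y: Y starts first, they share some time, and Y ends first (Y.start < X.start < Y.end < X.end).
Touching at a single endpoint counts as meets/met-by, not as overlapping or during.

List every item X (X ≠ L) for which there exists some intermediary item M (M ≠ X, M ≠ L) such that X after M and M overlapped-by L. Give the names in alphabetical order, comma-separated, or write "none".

D, E, F, N

Target L = [10:30, 15:55].
Intermediaries M with M overlapped-by L: B, V, W.
Via B — items with X after B: none.
Via V — items with X after V: D, E, F, N.
Via W — items with X after W: D, F, N.
Union: D, E, F, N.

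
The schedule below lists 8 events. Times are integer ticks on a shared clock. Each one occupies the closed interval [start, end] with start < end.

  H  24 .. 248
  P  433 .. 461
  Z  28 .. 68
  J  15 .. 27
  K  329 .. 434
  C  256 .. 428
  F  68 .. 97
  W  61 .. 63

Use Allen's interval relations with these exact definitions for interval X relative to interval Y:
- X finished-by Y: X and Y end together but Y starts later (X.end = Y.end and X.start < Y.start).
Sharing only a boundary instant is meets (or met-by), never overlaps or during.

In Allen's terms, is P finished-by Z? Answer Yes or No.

P = [433, 461], Z = [28, 68].
Actual relation of P to Z: after.
Asked whether 'finished-by' holds → No.

No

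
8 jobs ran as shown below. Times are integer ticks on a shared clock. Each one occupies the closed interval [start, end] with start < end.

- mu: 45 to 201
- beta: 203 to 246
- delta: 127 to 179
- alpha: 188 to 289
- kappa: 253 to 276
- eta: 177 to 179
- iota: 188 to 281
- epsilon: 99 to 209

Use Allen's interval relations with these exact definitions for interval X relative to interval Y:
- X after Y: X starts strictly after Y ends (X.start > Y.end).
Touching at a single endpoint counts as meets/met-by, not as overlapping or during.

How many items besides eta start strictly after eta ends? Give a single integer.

4

Target eta = [177, 179].
alpha [188, 289] → after → counts.
beta [203, 246] → after → counts.
delta [127, 179] → finished-by → no.
epsilon [99, 209] → contains → no.
iota [188, 281] → after → counts.
kappa [253, 276] → after → counts.
mu [45, 201] → contains → no.
Total: 4.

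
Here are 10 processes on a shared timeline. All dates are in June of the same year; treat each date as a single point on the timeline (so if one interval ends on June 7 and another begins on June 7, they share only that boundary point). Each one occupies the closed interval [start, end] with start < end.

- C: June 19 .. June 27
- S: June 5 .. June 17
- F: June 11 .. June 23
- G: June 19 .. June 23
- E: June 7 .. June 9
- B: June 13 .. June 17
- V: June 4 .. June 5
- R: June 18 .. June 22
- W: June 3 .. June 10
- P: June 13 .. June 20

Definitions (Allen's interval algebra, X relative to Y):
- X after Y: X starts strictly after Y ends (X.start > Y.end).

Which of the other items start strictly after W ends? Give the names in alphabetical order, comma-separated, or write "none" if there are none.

B, C, F, G, P, R

Target W = [June 3, June 10].
B [June 13, June 17] → after → yes.
C [June 19, June 27] → after → yes.
E [June 7, June 9] → during → no.
F [June 11, June 23] → after → yes.
G [June 19, June 23] → after → yes.
P [June 13, June 20] → after → yes.
R [June 18, June 22] → after → yes.
S [June 5, June 17] → overlapped-by → no.
V [June 4, June 5] → during → no.
Result: B, C, F, G, P, R.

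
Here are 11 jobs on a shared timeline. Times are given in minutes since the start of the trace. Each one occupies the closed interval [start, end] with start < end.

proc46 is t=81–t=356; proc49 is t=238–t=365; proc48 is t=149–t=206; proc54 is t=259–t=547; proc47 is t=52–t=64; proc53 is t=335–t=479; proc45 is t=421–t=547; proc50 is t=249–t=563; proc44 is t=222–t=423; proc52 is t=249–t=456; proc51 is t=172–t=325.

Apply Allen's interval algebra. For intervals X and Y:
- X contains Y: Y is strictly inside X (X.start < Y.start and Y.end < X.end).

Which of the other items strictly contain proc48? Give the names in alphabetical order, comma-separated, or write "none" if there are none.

proc46

Target proc48 = [t=149, t=206].
proc44 [t=222, t=423] → after → no.
proc45 [t=421, t=547] → after → no.
proc46 [t=81, t=356] → contains → yes.
proc47 [t=52, t=64] → before → no.
proc49 [t=238, t=365] → after → no.
proc50 [t=249, t=563] → after → no.
proc51 [t=172, t=325] → overlapped-by → no.
proc52 [t=249, t=456] → after → no.
proc53 [t=335, t=479] → after → no.
proc54 [t=259, t=547] → after → no.
Result: proc46.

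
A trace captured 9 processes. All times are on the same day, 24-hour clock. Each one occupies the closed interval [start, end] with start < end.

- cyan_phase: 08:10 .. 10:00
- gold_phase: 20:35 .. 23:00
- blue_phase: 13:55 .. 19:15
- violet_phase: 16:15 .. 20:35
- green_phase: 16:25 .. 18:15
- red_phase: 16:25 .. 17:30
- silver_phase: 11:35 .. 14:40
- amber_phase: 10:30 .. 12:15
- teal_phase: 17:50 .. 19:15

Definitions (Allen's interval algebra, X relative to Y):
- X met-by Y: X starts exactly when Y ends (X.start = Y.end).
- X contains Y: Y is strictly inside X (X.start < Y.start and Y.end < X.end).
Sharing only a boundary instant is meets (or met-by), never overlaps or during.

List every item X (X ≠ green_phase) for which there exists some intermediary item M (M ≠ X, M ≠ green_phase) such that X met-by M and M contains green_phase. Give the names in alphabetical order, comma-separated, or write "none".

gold_phase

Target green_phase = [16:25, 18:15].
Intermediaries M with M contains green_phase: blue_phase, violet_phase.
Via blue_phase — items with X met-by blue_phase: none.
Via violet_phase — items with X met-by violet_phase: gold_phase.
Union: gold_phase.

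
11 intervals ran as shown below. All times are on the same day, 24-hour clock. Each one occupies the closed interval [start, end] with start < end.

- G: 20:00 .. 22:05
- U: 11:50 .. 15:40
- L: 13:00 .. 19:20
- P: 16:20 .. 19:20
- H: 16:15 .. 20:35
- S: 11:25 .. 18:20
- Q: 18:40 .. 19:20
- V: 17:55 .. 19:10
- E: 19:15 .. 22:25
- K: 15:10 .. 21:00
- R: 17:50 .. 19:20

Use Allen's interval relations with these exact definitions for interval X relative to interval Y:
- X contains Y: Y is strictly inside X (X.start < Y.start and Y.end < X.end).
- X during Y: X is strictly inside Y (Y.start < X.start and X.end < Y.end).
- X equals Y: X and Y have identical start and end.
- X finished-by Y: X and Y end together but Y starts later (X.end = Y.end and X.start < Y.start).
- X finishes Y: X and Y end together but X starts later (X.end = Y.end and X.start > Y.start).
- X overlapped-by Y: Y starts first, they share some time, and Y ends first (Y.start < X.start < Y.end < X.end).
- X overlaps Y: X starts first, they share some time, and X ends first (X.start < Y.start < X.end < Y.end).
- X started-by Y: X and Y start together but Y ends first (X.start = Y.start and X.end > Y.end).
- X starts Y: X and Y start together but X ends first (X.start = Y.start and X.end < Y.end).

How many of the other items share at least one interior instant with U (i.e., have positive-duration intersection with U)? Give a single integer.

3

Target U = [11:50, 15:40].
E [19:15, 22:25] → after → no.
G [20:00, 22:05] → after → no.
H [16:15, 20:35] → after → no.
K [15:10, 21:00] → overlapped-by → counts.
L [13:00, 19:20] → overlapped-by → counts.
P [16:20, 19:20] → after → no.
Q [18:40, 19:20] → after → no.
R [17:50, 19:20] → after → no.
S [11:25, 18:20] → contains → counts.
V [17:55, 19:10] → after → no.
Total: 3.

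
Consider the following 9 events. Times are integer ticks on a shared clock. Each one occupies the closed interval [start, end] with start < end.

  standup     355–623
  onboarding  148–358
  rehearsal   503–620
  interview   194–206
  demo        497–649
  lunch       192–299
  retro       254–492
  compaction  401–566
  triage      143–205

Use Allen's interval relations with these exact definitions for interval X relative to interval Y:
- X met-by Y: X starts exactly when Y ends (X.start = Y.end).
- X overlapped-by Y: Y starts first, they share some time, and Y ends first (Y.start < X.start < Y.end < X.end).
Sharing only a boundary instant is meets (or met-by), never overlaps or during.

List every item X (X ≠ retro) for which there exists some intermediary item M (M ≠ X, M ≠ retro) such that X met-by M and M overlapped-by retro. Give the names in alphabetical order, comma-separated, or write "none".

Target retro = [254, 492].
Intermediaries M with M overlapped-by retro: compaction, standup.
Via compaction — items with X met-by compaction: none.
Via standup — items with X met-by standup: none.
Union: none.

none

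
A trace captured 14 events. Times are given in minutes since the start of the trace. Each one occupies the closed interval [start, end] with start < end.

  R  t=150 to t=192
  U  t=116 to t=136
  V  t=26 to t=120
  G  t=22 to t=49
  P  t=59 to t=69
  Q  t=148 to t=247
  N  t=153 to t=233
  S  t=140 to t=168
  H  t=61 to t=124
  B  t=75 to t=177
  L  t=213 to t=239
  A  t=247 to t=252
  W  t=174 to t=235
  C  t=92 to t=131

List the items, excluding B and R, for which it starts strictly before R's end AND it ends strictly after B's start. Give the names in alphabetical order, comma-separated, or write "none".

C, H, N, Q, S, U, V, W

Conditions: its start is strictly before R's end (X.start < t=192) AND its end is strictly after B's start (X.end > t=75).
A: start t=247 < t=192? ✗; end t=252 > t=75? ✓ → no.
C: start t=92 < t=192? ✓; end t=131 > t=75? ✓ → yes.
G: start t=22 < t=192? ✓; end t=49 > t=75? ✗ → no.
H: start t=61 < t=192? ✓; end t=124 > t=75? ✓ → yes.
L: start t=213 < t=192? ✗; end t=239 > t=75? ✓ → no.
N: start t=153 < t=192? ✓; end t=233 > t=75? ✓ → yes.
P: start t=59 < t=192? ✓; end t=69 > t=75? ✗ → no.
Q: start t=148 < t=192? ✓; end t=247 > t=75? ✓ → yes.
S: start t=140 < t=192? ✓; end t=168 > t=75? ✓ → yes.
U: start t=116 < t=192? ✓; end t=136 > t=75? ✓ → yes.
V: start t=26 < t=192? ✓; end t=120 > t=75? ✓ → yes.
W: start t=174 < t=192? ✓; end t=235 > t=75? ✓ → yes.
Result: C, H, N, Q, S, U, V, W.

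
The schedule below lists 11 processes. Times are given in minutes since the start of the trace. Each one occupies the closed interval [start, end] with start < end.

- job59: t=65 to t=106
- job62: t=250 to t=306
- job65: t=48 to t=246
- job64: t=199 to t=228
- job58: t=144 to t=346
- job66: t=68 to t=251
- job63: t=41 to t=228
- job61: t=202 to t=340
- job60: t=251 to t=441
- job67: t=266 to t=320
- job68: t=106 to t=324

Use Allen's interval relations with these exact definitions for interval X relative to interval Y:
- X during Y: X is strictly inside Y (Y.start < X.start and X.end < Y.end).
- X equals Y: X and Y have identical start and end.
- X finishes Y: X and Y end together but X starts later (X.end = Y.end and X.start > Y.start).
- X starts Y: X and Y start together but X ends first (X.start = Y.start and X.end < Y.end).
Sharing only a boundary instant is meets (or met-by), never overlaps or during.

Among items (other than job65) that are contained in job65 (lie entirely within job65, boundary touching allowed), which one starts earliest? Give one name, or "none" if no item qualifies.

job59

Target job65 = [t=48, t=246].
job58 [t=144, t=346] → overlapped-by → excluded.
job59 [t=65, t=106] → during → candidate.
job60 [t=251, t=441] → after → excluded.
job61 [t=202, t=340] → overlapped-by → excluded.
job62 [t=250, t=306] → after → excluded.
job63 [t=41, t=228] → overlaps → excluded.
job64 [t=199, t=228] → during → candidate.
job66 [t=68, t=251] → overlapped-by → excluded.
job67 [t=266, t=320] → after → excluded.
job68 [t=106, t=324] → overlapped-by → excluded.
Among candidates, earliest start is t=65 → job59.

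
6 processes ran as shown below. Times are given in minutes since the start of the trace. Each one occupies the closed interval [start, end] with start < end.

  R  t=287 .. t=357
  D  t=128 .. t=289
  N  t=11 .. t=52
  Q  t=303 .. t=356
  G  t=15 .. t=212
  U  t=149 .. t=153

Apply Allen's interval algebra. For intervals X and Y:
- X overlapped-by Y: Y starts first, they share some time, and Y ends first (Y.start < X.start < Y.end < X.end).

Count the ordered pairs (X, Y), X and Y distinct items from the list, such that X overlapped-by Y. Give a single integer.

3

Checking all 30 ordered pairs for relation 'overlapped-by'; matching pairs in alphabetical order:
(D, G): D overlapped-by G ✓
(G, N): G overlapped-by N ✓
(R, D): R overlapped-by D ✓
Count: 3.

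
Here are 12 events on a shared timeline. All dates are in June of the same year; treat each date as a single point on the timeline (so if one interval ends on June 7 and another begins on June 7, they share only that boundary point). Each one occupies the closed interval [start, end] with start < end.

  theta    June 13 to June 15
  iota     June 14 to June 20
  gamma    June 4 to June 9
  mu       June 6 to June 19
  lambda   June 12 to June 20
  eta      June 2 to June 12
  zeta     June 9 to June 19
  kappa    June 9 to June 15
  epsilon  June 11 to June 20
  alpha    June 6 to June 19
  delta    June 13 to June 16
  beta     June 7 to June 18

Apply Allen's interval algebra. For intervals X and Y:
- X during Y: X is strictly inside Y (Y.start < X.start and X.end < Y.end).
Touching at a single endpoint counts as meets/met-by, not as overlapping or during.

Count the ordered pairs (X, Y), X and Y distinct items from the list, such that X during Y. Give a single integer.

Checking all 132 ordered pairs for relation 'during'; matching pairs in alphabetical order:
(beta, alpha): beta during alpha ✓
(beta, mu): beta during mu ✓
(delta, alpha): delta during alpha ✓
(delta, beta): delta during beta ✓
(delta, epsilon): delta during epsilon ✓
(delta, lambda): delta during lambda ✓
(delta, mu): delta during mu ✓
(delta, zeta): delta during zeta ✓
(gamma, eta): gamma during eta ✓
(kappa, alpha): kappa during alpha ✓
(kappa, beta): kappa during beta ✓
(kappa, mu): kappa during mu ✓
(theta, alpha): theta during alpha ✓
(theta, beta): theta during beta ✓
(theta, epsilon): theta during epsilon ✓
(theta, lambda): theta during lambda ✓
(theta, mu): theta during mu ✓
(theta, zeta): theta during zeta ✓
Count: 18.

18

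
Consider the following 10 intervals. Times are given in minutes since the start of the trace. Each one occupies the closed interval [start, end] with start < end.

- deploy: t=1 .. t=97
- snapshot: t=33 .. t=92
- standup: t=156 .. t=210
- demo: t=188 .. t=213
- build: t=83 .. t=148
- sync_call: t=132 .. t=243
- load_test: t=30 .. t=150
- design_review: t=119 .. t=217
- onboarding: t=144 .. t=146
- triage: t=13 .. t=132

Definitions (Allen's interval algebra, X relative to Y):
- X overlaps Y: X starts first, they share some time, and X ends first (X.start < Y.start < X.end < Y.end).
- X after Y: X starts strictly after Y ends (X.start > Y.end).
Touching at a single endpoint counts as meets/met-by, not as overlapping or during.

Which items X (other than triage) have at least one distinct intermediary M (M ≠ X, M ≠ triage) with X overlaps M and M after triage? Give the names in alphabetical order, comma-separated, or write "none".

Target triage = [t=13, t=132].
Intermediaries M with M after triage: demo, onboarding, standup.
Via demo — items with X overlaps demo: standup.
Via onboarding — items with X overlaps onboarding: none.
Via standup — items with X overlaps standup: none.
Union: standup.

standup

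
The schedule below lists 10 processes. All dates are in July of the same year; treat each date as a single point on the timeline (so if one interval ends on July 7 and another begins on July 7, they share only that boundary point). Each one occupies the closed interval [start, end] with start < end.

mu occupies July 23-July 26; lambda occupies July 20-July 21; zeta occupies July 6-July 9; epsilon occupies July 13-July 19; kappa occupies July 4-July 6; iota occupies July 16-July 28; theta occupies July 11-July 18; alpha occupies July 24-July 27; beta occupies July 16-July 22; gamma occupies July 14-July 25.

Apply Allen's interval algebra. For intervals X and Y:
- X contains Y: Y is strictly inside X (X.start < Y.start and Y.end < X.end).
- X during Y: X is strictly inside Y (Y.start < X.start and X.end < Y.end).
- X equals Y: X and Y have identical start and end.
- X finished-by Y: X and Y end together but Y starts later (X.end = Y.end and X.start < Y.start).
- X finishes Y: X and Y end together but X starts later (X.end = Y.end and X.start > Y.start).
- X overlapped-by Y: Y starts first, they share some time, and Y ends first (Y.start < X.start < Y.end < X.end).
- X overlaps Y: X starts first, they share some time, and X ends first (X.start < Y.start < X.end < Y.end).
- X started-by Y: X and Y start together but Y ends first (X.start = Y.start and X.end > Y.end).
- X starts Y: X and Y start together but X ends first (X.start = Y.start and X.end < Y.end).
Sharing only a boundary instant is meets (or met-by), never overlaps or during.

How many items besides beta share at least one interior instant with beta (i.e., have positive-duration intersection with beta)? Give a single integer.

Target beta = [July 16, July 22].
alpha [July 24, July 27] → after → no.
epsilon [July 13, July 19] → overlaps → counts.
gamma [July 14, July 25] → contains → counts.
iota [July 16, July 28] → started-by → counts.
kappa [July 4, July 6] → before → no.
lambda [July 20, July 21] → during → counts.
mu [July 23, July 26] → after → no.
theta [July 11, July 18] → overlaps → counts.
zeta [July 6, July 9] → before → no.
Total: 5.

5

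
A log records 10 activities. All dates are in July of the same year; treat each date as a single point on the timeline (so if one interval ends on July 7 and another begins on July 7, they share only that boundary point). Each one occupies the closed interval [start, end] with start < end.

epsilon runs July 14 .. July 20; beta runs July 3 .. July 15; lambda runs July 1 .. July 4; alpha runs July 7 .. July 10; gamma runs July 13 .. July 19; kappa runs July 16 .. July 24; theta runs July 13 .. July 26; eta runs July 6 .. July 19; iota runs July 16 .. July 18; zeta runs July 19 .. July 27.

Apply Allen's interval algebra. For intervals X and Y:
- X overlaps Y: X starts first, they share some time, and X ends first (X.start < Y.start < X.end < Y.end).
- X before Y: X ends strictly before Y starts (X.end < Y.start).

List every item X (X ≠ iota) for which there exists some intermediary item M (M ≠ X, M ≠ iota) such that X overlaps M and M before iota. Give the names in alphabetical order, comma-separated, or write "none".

lambda

Target iota = [July 16, July 18].
Intermediaries M with M before iota: alpha, beta, lambda.
Via alpha — items with X overlaps alpha: none.
Via beta — items with X overlaps beta: lambda.
Via lambda — items with X overlaps lambda: none.
Union: lambda.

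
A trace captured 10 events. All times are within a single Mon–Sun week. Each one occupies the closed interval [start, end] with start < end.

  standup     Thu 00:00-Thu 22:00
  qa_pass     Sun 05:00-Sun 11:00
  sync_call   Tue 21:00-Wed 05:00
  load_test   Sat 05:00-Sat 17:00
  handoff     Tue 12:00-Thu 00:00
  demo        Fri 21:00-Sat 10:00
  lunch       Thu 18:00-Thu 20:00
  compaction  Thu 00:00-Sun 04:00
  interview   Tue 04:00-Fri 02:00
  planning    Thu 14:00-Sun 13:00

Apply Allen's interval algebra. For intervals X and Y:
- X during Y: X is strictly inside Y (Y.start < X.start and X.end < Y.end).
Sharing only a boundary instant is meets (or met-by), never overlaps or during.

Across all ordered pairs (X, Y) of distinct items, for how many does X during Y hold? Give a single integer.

Checking all 90 ordered pairs for relation 'during'; matching pairs in alphabetical order:
(demo, compaction): demo during compaction ✓
(demo, planning): demo during planning ✓
(handoff, interview): handoff during interview ✓
(load_test, compaction): load_test during compaction ✓
(load_test, planning): load_test during planning ✓
(lunch, compaction): lunch during compaction ✓
(lunch, interview): lunch during interview ✓
(lunch, planning): lunch during planning ✓
(lunch, standup): lunch during standup ✓
(qa_pass, planning): qa_pass during planning ✓
(standup, interview): standup during interview ✓
(sync_call, handoff): sync_call during handoff ✓
(sync_call, interview): sync_call during interview ✓
Count: 13.

13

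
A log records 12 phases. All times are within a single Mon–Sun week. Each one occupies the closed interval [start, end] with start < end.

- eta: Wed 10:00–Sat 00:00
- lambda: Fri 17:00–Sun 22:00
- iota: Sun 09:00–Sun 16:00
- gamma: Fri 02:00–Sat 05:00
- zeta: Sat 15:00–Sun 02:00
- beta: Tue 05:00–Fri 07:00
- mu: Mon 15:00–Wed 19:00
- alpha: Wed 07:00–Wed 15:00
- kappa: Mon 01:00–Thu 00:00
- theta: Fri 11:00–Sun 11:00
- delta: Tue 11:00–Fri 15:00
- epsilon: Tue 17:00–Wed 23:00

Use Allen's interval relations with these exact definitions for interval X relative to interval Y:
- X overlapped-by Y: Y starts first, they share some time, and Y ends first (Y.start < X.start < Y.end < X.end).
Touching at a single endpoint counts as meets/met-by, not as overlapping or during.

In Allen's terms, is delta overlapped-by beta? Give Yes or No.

delta = [Tue 11:00, Fri 15:00], beta = [Tue 05:00, Fri 07:00].
Actual relation of delta to beta: overlapped-by.
Asked whether 'overlapped-by' holds → Yes.

Yes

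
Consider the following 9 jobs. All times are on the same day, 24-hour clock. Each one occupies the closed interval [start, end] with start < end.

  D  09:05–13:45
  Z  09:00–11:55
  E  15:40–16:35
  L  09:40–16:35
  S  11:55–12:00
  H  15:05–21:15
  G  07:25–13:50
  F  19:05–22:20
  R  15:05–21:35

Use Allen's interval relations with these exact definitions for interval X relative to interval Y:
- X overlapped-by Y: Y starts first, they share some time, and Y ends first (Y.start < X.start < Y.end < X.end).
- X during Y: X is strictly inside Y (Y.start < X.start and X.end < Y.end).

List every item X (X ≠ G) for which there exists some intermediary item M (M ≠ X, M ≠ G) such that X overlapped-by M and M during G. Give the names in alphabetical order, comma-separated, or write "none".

D, L

Target G = [07:25, 13:50].
Intermediaries M with M during G: D, S, Z.
Via D — items with X overlapped-by D: L.
Via S — items with X overlapped-by S: none.
Via Z — items with X overlapped-by Z: D, L.
Union: D, L.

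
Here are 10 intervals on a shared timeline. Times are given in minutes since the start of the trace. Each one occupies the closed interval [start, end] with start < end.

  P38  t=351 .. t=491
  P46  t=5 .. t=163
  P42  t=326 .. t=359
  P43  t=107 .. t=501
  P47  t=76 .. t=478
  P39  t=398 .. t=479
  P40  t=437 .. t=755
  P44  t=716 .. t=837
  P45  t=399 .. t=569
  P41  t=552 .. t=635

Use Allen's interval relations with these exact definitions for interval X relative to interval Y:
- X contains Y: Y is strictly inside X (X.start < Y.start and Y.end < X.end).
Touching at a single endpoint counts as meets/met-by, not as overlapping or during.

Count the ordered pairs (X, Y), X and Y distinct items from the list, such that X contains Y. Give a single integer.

6

Checking all 90 ordered pairs for relation 'contains'; matching pairs in alphabetical order:
(P38, P39): P38 contains P39 ✓
(P40, P41): P40 contains P41 ✓
(P43, P38): P43 contains P38 ✓
(P43, P39): P43 contains P39 ✓
(P43, P42): P43 contains P42 ✓
(P47, P42): P47 contains P42 ✓
Count: 6.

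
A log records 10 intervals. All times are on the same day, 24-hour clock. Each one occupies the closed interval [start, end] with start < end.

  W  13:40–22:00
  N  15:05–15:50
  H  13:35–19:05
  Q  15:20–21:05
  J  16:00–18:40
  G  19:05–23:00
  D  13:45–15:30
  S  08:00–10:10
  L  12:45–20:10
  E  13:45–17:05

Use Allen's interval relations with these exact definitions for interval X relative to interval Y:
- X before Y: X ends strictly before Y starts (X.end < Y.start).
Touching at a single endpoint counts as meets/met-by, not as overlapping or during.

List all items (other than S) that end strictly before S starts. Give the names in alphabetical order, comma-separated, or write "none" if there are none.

Target S = [08:00, 10:10].
D [13:45, 15:30] → after → no.
E [13:45, 17:05] → after → no.
G [19:05, 23:00] → after → no.
H [13:35, 19:05] → after → no.
J [16:00, 18:40] → after → no.
L [12:45, 20:10] → after → no.
N [15:05, 15:50] → after → no.
Q [15:20, 21:05] → after → no.
W [13:40, 22:00] → after → no.
Result: none.

none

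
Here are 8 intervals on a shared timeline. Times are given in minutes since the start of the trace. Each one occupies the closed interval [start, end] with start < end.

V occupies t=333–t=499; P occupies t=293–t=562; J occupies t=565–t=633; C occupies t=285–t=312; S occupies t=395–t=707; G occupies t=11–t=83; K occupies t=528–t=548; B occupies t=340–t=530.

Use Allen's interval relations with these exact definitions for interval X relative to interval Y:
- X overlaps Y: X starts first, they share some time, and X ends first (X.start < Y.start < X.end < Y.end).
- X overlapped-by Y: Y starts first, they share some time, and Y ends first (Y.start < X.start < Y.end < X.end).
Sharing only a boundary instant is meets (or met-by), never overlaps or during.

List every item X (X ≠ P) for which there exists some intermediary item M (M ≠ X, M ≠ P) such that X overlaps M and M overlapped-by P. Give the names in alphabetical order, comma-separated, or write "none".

Target P = [t=293, t=562].
Intermediaries M with M overlapped-by P: S.
Via S — items with X overlaps S: B, V.
Union: B, V.

B, V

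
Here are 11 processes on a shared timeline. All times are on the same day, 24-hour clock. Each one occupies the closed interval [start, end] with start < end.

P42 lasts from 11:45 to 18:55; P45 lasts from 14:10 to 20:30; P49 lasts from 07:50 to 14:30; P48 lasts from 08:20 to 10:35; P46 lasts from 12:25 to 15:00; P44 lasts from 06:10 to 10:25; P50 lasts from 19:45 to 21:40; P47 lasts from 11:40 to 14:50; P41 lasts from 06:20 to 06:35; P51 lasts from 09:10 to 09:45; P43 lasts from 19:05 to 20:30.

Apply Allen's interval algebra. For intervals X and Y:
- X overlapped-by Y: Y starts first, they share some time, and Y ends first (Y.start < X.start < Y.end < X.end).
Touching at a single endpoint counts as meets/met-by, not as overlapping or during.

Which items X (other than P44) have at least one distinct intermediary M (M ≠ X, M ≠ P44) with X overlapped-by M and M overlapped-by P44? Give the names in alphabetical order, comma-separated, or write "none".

Target P44 = [06:10, 10:25].
Intermediaries M with M overlapped-by P44: P48, P49.
Via P48 — items with X overlapped-by P48: none.
Via P49 — items with X overlapped-by P49: P42, P45, P46, P47.
Union: P42, P45, P46, P47.

P42, P45, P46, P47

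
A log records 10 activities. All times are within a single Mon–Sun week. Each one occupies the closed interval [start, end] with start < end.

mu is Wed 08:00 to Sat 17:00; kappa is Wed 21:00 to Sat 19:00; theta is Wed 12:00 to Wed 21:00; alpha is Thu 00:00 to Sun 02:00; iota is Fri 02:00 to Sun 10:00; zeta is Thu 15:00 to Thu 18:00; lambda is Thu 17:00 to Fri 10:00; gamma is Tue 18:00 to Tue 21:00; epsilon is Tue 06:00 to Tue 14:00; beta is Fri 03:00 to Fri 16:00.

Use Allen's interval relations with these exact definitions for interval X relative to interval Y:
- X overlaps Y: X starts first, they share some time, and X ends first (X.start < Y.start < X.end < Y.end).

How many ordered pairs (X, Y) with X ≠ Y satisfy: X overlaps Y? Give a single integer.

9

Checking all 90 ordered pairs for relation 'overlaps'; matching pairs in alphabetical order:
(alpha, iota): alpha overlaps iota ✓
(kappa, alpha): kappa overlaps alpha ✓
(kappa, iota): kappa overlaps iota ✓
(lambda, beta): lambda overlaps beta ✓
(lambda, iota): lambda overlaps iota ✓
(mu, alpha): mu overlaps alpha ✓
(mu, iota): mu overlaps iota ✓
(mu, kappa): mu overlaps kappa ✓
(zeta, lambda): zeta overlaps lambda ✓
Count: 9.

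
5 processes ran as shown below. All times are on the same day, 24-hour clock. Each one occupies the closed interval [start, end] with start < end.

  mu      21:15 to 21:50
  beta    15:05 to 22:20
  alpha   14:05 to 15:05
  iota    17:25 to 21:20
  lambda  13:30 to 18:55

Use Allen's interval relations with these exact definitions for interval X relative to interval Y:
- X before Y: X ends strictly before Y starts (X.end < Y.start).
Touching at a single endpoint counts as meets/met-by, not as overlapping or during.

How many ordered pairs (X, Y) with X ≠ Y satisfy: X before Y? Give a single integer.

3

Checking all 20 ordered pairs for relation 'before'; matching pairs in alphabetical order:
(alpha, iota): alpha before iota ✓
(alpha, mu): alpha before mu ✓
(lambda, mu): lambda before mu ✓
Count: 3.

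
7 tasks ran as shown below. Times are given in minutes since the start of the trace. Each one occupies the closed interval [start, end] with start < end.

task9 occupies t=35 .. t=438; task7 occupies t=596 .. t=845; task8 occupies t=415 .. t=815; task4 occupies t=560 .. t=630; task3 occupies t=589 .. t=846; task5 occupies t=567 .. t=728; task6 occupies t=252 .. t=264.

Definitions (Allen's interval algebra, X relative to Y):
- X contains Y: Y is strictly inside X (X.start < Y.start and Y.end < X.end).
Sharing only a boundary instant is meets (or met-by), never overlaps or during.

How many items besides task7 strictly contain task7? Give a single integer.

Target task7 = [t=596, t=845].
task3 [t=589, t=846] → contains → counts.
task4 [t=560, t=630] → overlaps → no.
task5 [t=567, t=728] → overlaps → no.
task6 [t=252, t=264] → before → no.
task8 [t=415, t=815] → overlaps → no.
task9 [t=35, t=438] → before → no.
Total: 1.

1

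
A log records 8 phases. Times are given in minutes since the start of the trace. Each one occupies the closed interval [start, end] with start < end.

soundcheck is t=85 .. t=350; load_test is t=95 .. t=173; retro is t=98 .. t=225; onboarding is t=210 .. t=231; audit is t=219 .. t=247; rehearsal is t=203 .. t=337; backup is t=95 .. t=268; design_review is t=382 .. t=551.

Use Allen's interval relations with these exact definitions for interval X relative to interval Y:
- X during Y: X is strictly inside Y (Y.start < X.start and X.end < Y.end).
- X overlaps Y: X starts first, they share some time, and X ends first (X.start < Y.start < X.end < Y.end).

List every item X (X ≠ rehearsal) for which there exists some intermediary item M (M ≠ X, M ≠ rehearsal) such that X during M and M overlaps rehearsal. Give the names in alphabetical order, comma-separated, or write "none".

audit, onboarding, retro

Target rehearsal = [t=203, t=337].
Intermediaries M with M overlaps rehearsal: backup, retro.
Via backup — items with X during backup: audit, onboarding, retro.
Via retro — items with X during retro: none.
Union: audit, onboarding, retro.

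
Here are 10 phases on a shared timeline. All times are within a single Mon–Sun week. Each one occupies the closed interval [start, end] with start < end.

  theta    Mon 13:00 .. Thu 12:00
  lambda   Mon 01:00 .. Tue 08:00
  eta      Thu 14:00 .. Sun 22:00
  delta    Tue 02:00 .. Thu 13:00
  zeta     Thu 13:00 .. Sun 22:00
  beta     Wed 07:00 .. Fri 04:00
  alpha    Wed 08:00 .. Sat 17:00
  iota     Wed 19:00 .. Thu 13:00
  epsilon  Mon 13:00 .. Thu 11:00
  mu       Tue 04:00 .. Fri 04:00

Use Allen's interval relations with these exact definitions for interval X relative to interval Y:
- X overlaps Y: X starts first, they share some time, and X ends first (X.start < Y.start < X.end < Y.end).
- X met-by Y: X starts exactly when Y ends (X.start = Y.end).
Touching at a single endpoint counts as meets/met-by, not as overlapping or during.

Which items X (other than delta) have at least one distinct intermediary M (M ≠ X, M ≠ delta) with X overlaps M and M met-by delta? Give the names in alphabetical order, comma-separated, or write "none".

Target delta = [Tue 02:00, Thu 13:00].
Intermediaries M with M met-by delta: zeta.
Via zeta — items with X overlaps zeta: alpha, beta, mu.
Union: alpha, beta, mu.

alpha, beta, mu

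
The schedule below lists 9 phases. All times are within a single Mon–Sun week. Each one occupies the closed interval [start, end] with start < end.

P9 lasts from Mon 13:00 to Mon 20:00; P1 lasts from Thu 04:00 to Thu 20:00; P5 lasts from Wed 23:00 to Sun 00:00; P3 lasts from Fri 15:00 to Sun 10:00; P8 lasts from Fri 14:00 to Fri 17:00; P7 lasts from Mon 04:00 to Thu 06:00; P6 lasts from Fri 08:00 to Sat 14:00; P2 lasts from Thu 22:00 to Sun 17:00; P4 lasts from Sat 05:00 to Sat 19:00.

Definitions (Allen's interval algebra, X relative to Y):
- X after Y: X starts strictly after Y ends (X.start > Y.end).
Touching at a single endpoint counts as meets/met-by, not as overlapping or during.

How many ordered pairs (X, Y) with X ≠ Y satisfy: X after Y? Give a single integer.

18

Checking all 72 ordered pairs for relation 'after'; matching pairs in alphabetical order:
(P1, P9): P1 after P9 ✓
(P2, P1): P2 after P1 ✓
(P2, P7): P2 after P7 ✓
(P2, P9): P2 after P9 ✓
(P3, P1): P3 after P1 ✓
(P3, P7): P3 after P7 ✓
(P3, P9): P3 after P9 ✓
(P4, P1): P4 after P1 ✓
(P4, P7): P4 after P7 ✓
(P4, P8): P4 after P8 ✓
(P4, P9): P4 after P9 ✓
(P5, P9): P5 after P9 ✓
(P6, P1): P6 after P1 ✓
(P6, P7): P6 after P7 ✓
(P6, P9): P6 after P9 ✓
(P8, P1): P8 after P1 ✓
(P8, P7): P8 after P7 ✓
(P8, P9): P8 after P9 ✓
Count: 18.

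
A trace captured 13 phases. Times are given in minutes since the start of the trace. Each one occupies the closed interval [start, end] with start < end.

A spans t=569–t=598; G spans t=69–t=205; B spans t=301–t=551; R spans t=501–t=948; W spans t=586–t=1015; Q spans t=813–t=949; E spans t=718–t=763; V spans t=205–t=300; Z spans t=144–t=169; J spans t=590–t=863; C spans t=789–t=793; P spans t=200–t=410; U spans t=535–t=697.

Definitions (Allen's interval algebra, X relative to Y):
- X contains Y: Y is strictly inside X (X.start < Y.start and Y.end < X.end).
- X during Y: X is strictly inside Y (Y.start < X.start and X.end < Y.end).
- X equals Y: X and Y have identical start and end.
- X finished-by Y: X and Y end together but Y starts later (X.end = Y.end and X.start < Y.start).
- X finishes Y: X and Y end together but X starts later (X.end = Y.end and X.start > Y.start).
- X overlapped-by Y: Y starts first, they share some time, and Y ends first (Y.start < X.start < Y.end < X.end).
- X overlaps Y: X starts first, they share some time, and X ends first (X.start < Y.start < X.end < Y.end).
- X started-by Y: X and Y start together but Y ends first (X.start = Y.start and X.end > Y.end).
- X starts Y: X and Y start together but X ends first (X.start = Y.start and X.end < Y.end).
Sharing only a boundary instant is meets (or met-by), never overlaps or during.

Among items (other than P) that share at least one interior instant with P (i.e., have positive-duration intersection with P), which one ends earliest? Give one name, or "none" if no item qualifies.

G

Target P = [t=200, t=410].
A [t=569, t=598] → after → excluded.
B [t=301, t=551] → overlapped-by → candidate.
C [t=789, t=793] → after → excluded.
E [t=718, t=763] → after → excluded.
G [t=69, t=205] → overlaps → candidate.
J [t=590, t=863] → after → excluded.
Q [t=813, t=949] → after → excluded.
R [t=501, t=948] → after → excluded.
U [t=535, t=697] → after → excluded.
V [t=205, t=300] → during → candidate.
W [t=586, t=1015] → after → excluded.
Z [t=144, t=169] → before → excluded.
Among candidates, earliest end is t=205 → G.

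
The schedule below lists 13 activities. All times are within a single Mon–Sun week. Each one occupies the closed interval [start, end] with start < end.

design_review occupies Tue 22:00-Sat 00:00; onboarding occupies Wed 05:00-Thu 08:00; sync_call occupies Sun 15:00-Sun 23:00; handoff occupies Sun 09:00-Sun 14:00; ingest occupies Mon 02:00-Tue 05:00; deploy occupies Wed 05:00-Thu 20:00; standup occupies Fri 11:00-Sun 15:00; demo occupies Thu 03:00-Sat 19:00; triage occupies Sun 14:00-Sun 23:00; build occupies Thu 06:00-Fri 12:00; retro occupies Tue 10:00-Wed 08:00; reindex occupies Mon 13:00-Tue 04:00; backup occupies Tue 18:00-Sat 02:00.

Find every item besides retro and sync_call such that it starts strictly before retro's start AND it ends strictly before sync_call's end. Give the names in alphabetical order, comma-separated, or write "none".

ingest, reindex

Conditions: its start is strictly before retro's start (X.start < Tue 10:00) AND its end is strictly before sync_call's end (X.end < Sun 23:00).
backup: start Tue 18:00 < Tue 10:00? ✗; end Sat 02:00 < Sun 23:00? ✓ → no.
build: start Thu 06:00 < Tue 10:00? ✗; end Fri 12:00 < Sun 23:00? ✓ → no.
demo: start Thu 03:00 < Tue 10:00? ✗; end Sat 19:00 < Sun 23:00? ✓ → no.
deploy: start Wed 05:00 < Tue 10:00? ✗; end Thu 20:00 < Sun 23:00? ✓ → no.
design_review: start Tue 22:00 < Tue 10:00? ✗; end Sat 00:00 < Sun 23:00? ✓ → no.
handoff: start Sun 09:00 < Tue 10:00? ✗; end Sun 14:00 < Sun 23:00? ✓ → no.
ingest: start Mon 02:00 < Tue 10:00? ✓; end Tue 05:00 < Sun 23:00? ✓ → yes.
onboarding: start Wed 05:00 < Tue 10:00? ✗; end Thu 08:00 < Sun 23:00? ✓ → no.
reindex: start Mon 13:00 < Tue 10:00? ✓; end Tue 04:00 < Sun 23:00? ✓ → yes.
standup: start Fri 11:00 < Tue 10:00? ✗; end Sun 15:00 < Sun 23:00? ✓ → no.
triage: start Sun 14:00 < Tue 10:00? ✗; end Sun 23:00 < Sun 23:00? ✗ → no.
Result: ingest, reindex.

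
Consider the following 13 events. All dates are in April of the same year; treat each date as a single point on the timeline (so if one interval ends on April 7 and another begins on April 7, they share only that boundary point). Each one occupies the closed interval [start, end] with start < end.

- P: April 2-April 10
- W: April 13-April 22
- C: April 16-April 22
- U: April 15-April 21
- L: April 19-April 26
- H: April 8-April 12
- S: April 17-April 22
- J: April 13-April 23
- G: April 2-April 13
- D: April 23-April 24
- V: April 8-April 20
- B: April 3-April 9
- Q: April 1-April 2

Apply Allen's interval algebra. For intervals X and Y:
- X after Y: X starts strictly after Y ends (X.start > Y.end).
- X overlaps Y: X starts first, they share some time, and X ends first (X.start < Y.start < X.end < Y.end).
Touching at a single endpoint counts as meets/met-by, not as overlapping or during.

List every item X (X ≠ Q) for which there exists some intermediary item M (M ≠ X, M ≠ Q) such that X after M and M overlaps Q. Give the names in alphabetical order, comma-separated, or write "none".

Target Q = [April 1, April 2].
Intermediaries M with M overlaps Q: none.
Union: none.

none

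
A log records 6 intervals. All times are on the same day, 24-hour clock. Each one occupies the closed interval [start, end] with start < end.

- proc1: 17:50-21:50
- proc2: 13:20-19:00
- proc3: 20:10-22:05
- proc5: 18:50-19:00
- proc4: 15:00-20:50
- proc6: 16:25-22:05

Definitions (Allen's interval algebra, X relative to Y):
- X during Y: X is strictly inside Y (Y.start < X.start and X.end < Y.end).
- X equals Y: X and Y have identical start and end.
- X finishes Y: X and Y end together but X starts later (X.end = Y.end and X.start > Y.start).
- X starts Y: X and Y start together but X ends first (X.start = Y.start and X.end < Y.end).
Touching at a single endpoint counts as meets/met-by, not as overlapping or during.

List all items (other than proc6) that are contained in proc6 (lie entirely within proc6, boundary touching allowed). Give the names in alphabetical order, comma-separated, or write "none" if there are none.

Target proc6 = [16:25, 22:05].
proc1 [17:50, 21:50] → during → yes.
proc2 [13:20, 19:00] → overlaps → no.
proc3 [20:10, 22:05] → finishes → yes.
proc4 [15:00, 20:50] → overlaps → no.
proc5 [18:50, 19:00] → during → yes.
Result: proc1, proc3, proc5.

proc1, proc3, proc5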